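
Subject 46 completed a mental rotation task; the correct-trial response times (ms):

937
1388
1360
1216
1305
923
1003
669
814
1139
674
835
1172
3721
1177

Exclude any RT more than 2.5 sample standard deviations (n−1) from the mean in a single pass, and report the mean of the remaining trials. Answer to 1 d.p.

1043.7 ms

n = 15, ΣRT = 18333, M = 1222.200
Σ(x−M)² = 7450872.40; s = √(7450872.40/14) = 729.524
Cutoffs: 1222.200 ± 2.5·729.524 → [-601.6, 3046.0]
Outside: 3721 → excluded.
Retained (n=14): Σ = 14612, mean = 14612/14 = 1043.714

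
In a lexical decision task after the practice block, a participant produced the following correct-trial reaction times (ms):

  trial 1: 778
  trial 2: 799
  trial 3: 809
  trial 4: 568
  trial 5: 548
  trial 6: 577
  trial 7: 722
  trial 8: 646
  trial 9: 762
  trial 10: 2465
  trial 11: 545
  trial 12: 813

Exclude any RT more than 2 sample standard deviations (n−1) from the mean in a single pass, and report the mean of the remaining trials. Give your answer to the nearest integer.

688 ms

n = 12, ΣRT = 10032, M = 836.000
Σ(x−M)² = 3020734.00; s = √(3020734.00/11) = 524.035
Cutoffs: 836.000 ± 2·524.035 → [-212.1, 1884.1]
Outside: 2465 → excluded.
Retained (n=11): Σ = 7567, mean = 7567/11 = 687.909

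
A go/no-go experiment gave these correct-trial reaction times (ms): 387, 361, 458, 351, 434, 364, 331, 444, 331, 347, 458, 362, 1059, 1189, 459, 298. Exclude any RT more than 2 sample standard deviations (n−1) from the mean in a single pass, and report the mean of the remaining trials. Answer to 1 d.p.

n = 16, ΣRT = 7633, M = 477.062
Σ(x−M)² = 1004650.94; s = √(1004650.94/15) = 258.799
Cutoffs: 477.062 ± 2·258.799 → [-40.5, 994.7]
Outside: 1059, 1189 → excluded.
Retained (n=14): Σ = 5385, mean = 5385/14 = 384.643

384.6 ms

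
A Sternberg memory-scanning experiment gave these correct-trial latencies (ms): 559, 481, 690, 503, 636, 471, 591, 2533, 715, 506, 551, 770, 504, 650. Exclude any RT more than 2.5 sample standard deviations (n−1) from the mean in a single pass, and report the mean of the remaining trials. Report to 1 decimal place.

586.7 ms

n = 14, ΣRT = 10160, M = 725.714
Σ(x−M)² = 3631678.86; s = √(3631678.86/13) = 528.545
Cutoffs: 725.714 ± 2.5·528.545 → [-595.6, 2047.1]
Outside: 2533 → excluded.
Retained (n=13): Σ = 7627, mean = 7627/13 = 586.692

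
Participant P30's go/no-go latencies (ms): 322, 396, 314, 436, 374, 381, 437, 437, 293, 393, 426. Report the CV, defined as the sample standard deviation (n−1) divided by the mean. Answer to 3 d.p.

0.137

n = 11, Σ = 4209, M = 382.6364
Σ(x−M)² = 27424.545; s = √(27424.545/10) = 52.3684
CV = 52.3684 / 382.6364 = 0.13686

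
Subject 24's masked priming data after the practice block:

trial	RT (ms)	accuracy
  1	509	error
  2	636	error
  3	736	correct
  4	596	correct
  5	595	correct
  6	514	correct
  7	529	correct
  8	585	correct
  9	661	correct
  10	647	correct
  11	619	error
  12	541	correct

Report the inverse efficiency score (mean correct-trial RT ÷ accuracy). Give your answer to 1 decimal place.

Correct trials (n=9): 736, 596, 595, 514, 529, 585, 661, 647, 541
Mean correct RT = 5404/9 = 600.4444 ms
Proportion correct = 9/12
IES = 600.4444 / (9/12) = 800.593 ms

800.6 ms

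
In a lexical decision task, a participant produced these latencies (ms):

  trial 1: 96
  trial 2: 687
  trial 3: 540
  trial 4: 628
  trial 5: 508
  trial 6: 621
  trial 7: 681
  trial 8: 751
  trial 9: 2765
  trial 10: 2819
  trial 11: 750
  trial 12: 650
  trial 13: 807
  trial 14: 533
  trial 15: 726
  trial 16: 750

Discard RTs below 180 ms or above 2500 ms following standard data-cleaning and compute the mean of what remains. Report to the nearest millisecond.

Excluded: 96, 2765, 2819
Retained (n=13): Σ = 8632
Mean = 8632/13 = 664.0000

664 ms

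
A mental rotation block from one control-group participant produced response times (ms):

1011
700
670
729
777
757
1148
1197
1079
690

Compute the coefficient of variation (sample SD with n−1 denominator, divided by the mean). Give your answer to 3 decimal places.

0.238

n = 10, Σ = 8758, M = 875.8000
Σ(x−M)² = 390037.600; s = √(390037.600/9) = 208.1766
CV = 208.1766 / 875.8000 = 0.23770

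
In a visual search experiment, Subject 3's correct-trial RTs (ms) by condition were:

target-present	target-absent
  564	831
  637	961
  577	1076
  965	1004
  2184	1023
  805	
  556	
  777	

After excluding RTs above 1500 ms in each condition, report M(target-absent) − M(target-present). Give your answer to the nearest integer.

target-present: exclude 2184
M(target-present) = 4881/7 = 697.286
M(target-absent) = 4895/5 = 979.000
Difference = 979.000 − 697.286 = 281.714 ms

282 ms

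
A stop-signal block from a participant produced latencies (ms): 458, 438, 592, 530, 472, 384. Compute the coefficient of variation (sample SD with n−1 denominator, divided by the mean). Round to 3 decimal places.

n = 6, Σ = 2874, M = 479.0000
Σ(x−M)² = 26566.000; s = √(26566.000/5) = 72.8917
CV = 72.8917 / 479.0000 = 0.15217

0.152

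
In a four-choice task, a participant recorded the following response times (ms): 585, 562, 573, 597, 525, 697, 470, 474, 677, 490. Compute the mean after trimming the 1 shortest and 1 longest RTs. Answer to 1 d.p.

Sorted: 470, 474, 490, 525, 562, 573, 585, 597, 677, 697
Drop lowest 1 (470) and highest 1 (697)
Remaining (n=8): Σ = 4483, mean = 4483/8 = 560.375

560.4 ms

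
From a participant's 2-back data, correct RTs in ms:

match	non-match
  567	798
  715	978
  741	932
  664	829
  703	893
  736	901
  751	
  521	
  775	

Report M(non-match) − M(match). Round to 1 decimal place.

M(match) = 6173/9 = 685.889
M(non-match) = 5331/6 = 888.500
Difference = 888.500 − 685.889 = 202.611 ms

202.6 ms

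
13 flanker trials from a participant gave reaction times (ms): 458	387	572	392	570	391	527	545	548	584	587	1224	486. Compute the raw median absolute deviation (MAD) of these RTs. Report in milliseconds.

42 ms

Sorted: 387, 391, 392, 458, 486, 527, 545, 548, 570, 572, 584, 587, 1224 → median = 545
|x − 545|: 87, 158, 27, 153, 25, 154, 18, 0, 3, 39, 42, 679, 59
Sorted deviations: 0, 3, 18, 25, 27, 39, 42, 59, 87, 153, 154, 158, 679 → MAD = 42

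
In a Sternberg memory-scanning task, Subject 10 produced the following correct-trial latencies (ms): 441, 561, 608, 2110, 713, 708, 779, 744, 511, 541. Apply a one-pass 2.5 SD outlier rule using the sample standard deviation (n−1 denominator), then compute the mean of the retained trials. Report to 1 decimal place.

n = 10, ΣRT = 7716, M = 771.600
Σ(x−M)² = 2101112.40; s = √(2101112.40/9) = 483.174
Cutoffs: 771.600 ± 2.5·483.174 → [-436.3, 1979.5]
Outside: 2110 → excluded.
Retained (n=9): Σ = 5606, mean = 5606/9 = 622.889

622.9 ms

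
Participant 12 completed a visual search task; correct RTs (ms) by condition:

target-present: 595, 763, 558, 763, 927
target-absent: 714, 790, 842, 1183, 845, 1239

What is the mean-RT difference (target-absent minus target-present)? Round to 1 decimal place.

M(target-present) = 3606/5 = 721.200
M(target-absent) = 5613/6 = 935.500
Difference = 935.500 − 721.200 = 214.300 ms

214.3 ms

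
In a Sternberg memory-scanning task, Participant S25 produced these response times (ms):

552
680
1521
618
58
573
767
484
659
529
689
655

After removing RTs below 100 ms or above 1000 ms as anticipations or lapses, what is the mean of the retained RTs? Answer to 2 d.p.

Excluded: 58, 1521
Retained (n=10): Σ = 6206
Mean = 6206/10 = 620.6000

620.60 ms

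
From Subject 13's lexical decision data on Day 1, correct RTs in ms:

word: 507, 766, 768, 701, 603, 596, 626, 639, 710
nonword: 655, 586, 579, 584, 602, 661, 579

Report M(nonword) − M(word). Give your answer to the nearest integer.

M(word) = 5916/9 = 657.333
M(nonword) = 4246/7 = 606.571
Difference = 606.571 − 657.333 = -50.762 ms

-51 ms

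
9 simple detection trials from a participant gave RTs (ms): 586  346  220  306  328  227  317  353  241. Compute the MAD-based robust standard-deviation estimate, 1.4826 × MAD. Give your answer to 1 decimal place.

Sorted: 220, 227, 241, 306, 317, 328, 346, 353, 586 → median = 317
|x − 317| sorted: 0, 11, 11, 29, 36, 76, 90, 97, 269 → MAD = 36
Robust SD ≈ 1.4826 × 36 = 53.374

53.4 ms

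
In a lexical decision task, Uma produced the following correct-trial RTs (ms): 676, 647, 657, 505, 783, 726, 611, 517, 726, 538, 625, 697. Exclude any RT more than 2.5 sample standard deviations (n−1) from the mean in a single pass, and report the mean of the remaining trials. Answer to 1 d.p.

n = 12, ΣRT = 7708, M = 642.333
Σ(x−M)² = 84882.67; s = √(84882.67/11) = 87.844
Cutoffs: 642.333 ± 2.5·87.844 → [422.7, 861.9]
No RTs fall outside the cutoffs; all 12 retained. Mean = 7708/12 = 642.333

642.3 ms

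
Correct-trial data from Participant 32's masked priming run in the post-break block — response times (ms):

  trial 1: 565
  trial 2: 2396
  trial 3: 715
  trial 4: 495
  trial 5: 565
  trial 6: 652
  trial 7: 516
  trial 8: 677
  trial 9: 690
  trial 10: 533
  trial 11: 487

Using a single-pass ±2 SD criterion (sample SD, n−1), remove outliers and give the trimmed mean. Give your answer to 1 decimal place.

589.5 ms

n = 11, ΣRT = 8291, M = 753.727
Σ(x−M)² = 3033410.18; s = √(3033410.18/10) = 550.764
Cutoffs: 753.727 ± 2·550.764 → [-347.8, 1855.3]
Outside: 2396 → excluded.
Retained (n=10): Σ = 5895, mean = 5895/10 = 589.500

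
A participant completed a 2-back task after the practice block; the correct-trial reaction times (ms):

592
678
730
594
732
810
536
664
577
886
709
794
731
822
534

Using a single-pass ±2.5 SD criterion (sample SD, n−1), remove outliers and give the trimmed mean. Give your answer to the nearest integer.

693 ms

n = 15, ΣRT = 10389, M = 692.600
Σ(x−M)² = 166821.60; s = √(166821.60/14) = 109.160
Cutoffs: 692.600 ± 2.5·109.160 → [419.7, 965.5]
No RTs fall outside the cutoffs; all 15 retained. Mean = 10389/15 = 692.600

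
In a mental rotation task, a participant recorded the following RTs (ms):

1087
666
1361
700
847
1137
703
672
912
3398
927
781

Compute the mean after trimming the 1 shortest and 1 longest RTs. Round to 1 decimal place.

Sorted: 666, 672, 700, 703, 781, 847, 912, 927, 1087, 1137, 1361, 3398
Drop lowest 1 (666) and highest 1 (3398)
Remaining (n=10): Σ = 9127, mean = 9127/10 = 912.700

912.7 ms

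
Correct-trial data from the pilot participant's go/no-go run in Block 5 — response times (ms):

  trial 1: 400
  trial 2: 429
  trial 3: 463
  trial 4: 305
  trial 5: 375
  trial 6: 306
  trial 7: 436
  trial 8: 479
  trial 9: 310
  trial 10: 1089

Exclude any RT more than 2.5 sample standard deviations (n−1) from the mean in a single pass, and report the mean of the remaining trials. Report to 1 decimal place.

389.2 ms

n = 10, ΣRT = 4592, M = 459.200
Σ(x−M)² = 478607.60; s = √(478607.60/9) = 230.605
Cutoffs: 459.200 ± 2.5·230.605 → [-117.3, 1035.7]
Outside: 1089 → excluded.
Retained (n=9): Σ = 3503, mean = 3503/9 = 389.222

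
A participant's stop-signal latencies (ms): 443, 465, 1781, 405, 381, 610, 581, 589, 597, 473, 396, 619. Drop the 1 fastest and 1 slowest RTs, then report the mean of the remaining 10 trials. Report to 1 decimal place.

517.8 ms

Sorted: 381, 396, 405, 443, 465, 473, 581, 589, 597, 610, 619, 1781
Drop lowest 1 (381) and highest 1 (1781)
Remaining (n=10): Σ = 5178, mean = 5178/10 = 517.800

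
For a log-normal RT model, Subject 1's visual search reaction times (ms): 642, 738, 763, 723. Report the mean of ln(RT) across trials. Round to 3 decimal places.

6.572

ln(RT): 6.4646, 6.6039, 6.6373, 6.5834
Σ ln(RT) = 26.2892
Mean = 26.2892/4 = 6.57230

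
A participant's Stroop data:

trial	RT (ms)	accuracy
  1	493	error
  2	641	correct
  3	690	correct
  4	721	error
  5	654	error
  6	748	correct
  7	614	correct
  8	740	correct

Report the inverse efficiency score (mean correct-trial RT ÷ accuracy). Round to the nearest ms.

Correct trials (n=5): 641, 690, 748, 614, 740
Mean correct RT = 3433/5 = 686.6000 ms
Proportion correct = 5/8
IES = 686.6000 / (5/8) = 1098.560 ms

1099 ms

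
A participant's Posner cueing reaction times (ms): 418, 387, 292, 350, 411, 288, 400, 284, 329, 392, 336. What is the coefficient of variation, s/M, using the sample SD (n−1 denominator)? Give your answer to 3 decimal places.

0.144

n = 11, Σ = 3887, M = 353.3636
Σ(x−M)² = 26054.545; s = √(26054.545/10) = 51.0437
CV = 51.0437 / 353.3636 = 0.14445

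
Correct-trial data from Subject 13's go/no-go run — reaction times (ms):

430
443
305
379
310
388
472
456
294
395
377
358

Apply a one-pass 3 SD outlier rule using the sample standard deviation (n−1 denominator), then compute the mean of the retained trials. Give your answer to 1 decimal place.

n = 12, ΣRT = 4607, M = 383.917
Σ(x−M)² = 39228.92; s = √(39228.92/11) = 59.718
Cutoffs: 383.917 ± 3·59.718 → [204.8, 563.1]
No RTs fall outside the cutoffs; all 12 retained. Mean = 4607/12 = 383.917

383.9 ms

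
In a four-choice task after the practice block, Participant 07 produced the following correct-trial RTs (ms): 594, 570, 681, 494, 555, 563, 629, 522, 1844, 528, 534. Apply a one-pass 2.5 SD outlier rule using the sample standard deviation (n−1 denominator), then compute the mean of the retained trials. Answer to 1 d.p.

n = 11, ΣRT = 7514, M = 683.091
Σ(x−M)² = 1510182.91; s = √(1510182.91/10) = 388.611
Cutoffs: 683.091 ± 2.5·388.611 → [-288.4, 1654.6]
Outside: 1844 → excluded.
Retained (n=10): Σ = 5670, mean = 5670/10 = 567.000

567.0 ms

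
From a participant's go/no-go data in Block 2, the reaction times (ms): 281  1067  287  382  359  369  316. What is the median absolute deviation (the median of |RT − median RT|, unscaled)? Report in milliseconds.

43 ms

Sorted: 281, 287, 316, 359, 369, 382, 1067 → median = 359
|x − 359|: 78, 708, 72, 23, 0, 10, 43
Sorted deviations: 0, 10, 23, 43, 72, 78, 708 → MAD = 43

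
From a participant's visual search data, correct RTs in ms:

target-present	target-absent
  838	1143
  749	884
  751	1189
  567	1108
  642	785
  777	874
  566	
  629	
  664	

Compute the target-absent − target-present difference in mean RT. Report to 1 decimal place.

M(target-present) = 6183/9 = 687.000
M(target-absent) = 5983/6 = 997.167
Difference = 997.167 − 687.000 = 310.167 ms

310.2 ms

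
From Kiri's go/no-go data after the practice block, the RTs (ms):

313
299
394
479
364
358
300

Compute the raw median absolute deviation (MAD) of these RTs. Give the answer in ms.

45 ms

Sorted: 299, 300, 313, 358, 364, 394, 479 → median = 358
|x − 358|: 45, 59, 36, 121, 6, 0, 58
Sorted deviations: 0, 6, 36, 45, 58, 59, 121 → MAD = 45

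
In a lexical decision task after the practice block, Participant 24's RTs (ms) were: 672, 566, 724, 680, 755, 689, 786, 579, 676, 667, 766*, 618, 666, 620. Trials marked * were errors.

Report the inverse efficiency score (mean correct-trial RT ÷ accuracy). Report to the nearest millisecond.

721 ms

Correct trials (n=13): 672, 566, 724, 680, 755, 689, 786, 579, 676, 667, 618, 666, 620
Mean correct RT = 8698/13 = 669.0769 ms
Proportion correct = 13/14
IES = 669.0769 / (13/14) = 720.544 ms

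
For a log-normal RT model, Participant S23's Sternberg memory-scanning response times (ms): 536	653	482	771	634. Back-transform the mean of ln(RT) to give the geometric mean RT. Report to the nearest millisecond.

ln(RT): 6.2841, 6.4816, 6.1779, 6.6477, 6.4520
Mean ln(RT) = 32.0434/5 = 6.40868
Geometric mean = exp(6.40868) = 607.09 ms

607 ms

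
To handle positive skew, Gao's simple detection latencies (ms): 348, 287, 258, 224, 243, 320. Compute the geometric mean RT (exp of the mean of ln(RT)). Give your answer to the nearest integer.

ln(RT): 5.8522, 5.6595, 5.5530, 5.4116, 5.4931, 5.7683
Mean ln(RT) = 33.7377/6 = 5.62295
Geometric mean = exp(5.62295) = 276.70 ms

277 ms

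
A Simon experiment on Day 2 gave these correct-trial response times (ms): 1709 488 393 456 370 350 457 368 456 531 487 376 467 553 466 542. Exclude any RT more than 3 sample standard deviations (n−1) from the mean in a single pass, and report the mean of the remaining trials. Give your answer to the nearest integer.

451 ms

n = 16, ΣRT = 8469, M = 529.312
Σ(x−M)² = 1545395.44; s = √(1545395.44/15) = 320.977
Cutoffs: 529.312 ± 3·320.977 → [-433.6, 1492.2]
Outside: 1709 → excluded.
Retained (n=15): Σ = 6760, mean = 6760/15 = 450.667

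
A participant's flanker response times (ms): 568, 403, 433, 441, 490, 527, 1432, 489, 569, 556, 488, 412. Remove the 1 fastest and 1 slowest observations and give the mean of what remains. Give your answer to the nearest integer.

497 ms

Sorted: 403, 412, 433, 441, 488, 489, 490, 527, 556, 568, 569, 1432
Drop lowest 1 (403) and highest 1 (1432)
Remaining (n=10): Σ = 4973, mean = 4973/10 = 497.300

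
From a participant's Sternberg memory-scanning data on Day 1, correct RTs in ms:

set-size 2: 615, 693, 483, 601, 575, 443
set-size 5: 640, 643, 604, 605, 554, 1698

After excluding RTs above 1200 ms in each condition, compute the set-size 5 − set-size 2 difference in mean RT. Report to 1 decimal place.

40.9 ms

set-size 5: exclude 1698
M(set-size 2) = 3410/6 = 568.333
M(set-size 5) = 3046/5 = 609.200
Difference = 609.200 − 568.333 = 40.867 ms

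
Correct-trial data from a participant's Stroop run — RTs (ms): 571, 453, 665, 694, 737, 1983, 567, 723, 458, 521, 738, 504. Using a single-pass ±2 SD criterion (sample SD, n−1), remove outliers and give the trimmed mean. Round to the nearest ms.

603 ms

n = 12, ΣRT = 8614, M = 717.833
Σ(x−M)² = 1871235.67; s = √(1871235.67/11) = 412.447
Cutoffs: 717.833 ± 2·412.447 → [-107.1, 1542.7]
Outside: 1983 → excluded.
Retained (n=11): Σ = 6631, mean = 6631/11 = 602.818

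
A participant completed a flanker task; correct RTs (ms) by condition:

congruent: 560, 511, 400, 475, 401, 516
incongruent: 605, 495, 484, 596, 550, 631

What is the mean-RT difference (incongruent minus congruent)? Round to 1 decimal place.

M(congruent) = 2863/6 = 477.167
M(incongruent) = 3361/6 = 560.167
Difference = 560.167 − 477.167 = 83.000 ms

83.0 ms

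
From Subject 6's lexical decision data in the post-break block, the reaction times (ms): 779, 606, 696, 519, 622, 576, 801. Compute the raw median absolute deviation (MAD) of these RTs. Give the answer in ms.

74 ms

Sorted: 519, 576, 606, 622, 696, 779, 801 → median = 622
|x − 622|: 157, 16, 74, 103, 0, 46, 179
Sorted deviations: 0, 16, 46, 74, 103, 157, 179 → MAD = 74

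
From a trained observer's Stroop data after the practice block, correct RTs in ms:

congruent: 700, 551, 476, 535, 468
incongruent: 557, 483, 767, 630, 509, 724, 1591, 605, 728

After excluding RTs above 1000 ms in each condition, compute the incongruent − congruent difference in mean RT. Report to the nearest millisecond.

incongruent: exclude 1591
M(congruent) = 2730/5 = 546.000
M(incongruent) = 5003/8 = 625.375
Difference = 625.375 − 546.000 = 79.375 ms

79 ms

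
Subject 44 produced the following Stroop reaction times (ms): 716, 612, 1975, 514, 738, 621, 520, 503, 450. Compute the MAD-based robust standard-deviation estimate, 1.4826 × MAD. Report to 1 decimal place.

Sorted: 450, 503, 514, 520, 612, 621, 716, 738, 1975 → median = 612
|x − 612| sorted: 0, 9, 92, 98, 104, 109, 126, 162, 1363 → MAD = 104
Robust SD ≈ 1.4826 × 104 = 154.190

154.2 ms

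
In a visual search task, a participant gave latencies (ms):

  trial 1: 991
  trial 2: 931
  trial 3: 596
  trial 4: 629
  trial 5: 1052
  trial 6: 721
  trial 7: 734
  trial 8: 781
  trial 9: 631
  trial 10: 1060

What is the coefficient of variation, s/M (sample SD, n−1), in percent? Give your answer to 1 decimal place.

n = 10, Σ = 8126, M = 812.6000
Σ(x−M)² = 293534.400; s = √(293534.400/9) = 180.5961
CV = 180.5961 / 812.6000 = 0.22224 = 22.224%

22.2%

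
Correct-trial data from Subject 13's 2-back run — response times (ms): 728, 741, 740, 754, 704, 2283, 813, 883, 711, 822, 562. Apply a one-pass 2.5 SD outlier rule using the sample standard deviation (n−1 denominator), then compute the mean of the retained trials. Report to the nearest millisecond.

n = 11, ΣRT = 9741, M = 885.545
Σ(x−M)² = 2214494.73; s = √(2214494.73/10) = 470.584
Cutoffs: 885.545 ± 2.5·470.584 → [-290.9, 2062.0]
Outside: 2283 → excluded.
Retained (n=10): Σ = 7458, mean = 7458/10 = 745.800

746 ms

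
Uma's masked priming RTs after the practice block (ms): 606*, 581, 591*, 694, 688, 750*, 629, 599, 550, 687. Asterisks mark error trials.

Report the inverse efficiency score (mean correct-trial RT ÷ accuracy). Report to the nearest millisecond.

Correct trials (n=7): 581, 694, 688, 629, 599, 550, 687
Mean correct RT = 4428/7 = 632.5714 ms
Proportion correct = 7/10
IES = 632.5714 / (7/10) = 903.673 ms

904 ms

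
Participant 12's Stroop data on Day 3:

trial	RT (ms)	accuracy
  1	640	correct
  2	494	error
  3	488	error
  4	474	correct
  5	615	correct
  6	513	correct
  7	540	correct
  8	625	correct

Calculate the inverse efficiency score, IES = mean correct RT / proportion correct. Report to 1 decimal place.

757.1 ms

Correct trials (n=6): 640, 474, 615, 513, 540, 625
Mean correct RT = 3407/6 = 567.8333 ms
Proportion correct = 6/8
IES = 567.8333 / (6/8) = 757.111 ms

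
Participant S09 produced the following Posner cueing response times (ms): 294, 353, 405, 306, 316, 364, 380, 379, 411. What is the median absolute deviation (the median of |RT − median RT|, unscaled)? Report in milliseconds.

Sorted: 294, 306, 316, 353, 364, 379, 380, 405, 411 → median = 364
|x − 364|: 70, 11, 41, 58, 48, 0, 16, 15, 47
Sorted deviations: 0, 11, 15, 16, 41, 47, 48, 58, 70 → MAD = 41

41 ms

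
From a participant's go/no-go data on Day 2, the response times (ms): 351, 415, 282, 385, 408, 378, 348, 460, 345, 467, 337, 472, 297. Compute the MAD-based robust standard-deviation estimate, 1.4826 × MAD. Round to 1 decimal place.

54.9 ms

Sorted: 282, 297, 337, 345, 348, 351, 378, 385, 408, 415, 460, 467, 472 → median = 378
|x − 378| sorted: 0, 7, 27, 30, 30, 33, 37, 41, 81, 82, 89, 94, 96 → MAD = 37
Robust SD ≈ 1.4826 × 37 = 54.856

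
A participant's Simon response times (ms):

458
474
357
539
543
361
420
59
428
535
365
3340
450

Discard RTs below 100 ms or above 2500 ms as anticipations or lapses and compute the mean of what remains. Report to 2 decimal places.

448.18 ms

Excluded: 59, 3340
Retained (n=11): Σ = 4930
Mean = 4930/11 = 448.1818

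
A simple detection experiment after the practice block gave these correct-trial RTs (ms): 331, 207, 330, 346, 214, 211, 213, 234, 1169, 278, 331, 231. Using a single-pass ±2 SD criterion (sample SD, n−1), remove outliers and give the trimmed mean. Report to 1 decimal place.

266.0 ms

n = 12, ΣRT = 4095, M = 341.250
Σ(x−M)² = 780816.25; s = √(780816.25/11) = 266.427
Cutoffs: 341.250 ± 2·266.427 → [-191.6, 874.1]
Outside: 1169 → excluded.
Retained (n=11): Σ = 2926, mean = 2926/11 = 266.000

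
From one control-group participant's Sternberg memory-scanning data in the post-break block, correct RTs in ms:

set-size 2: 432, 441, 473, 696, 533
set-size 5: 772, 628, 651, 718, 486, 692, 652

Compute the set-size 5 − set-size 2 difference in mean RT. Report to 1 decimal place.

M(set-size 2) = 2575/5 = 515.000
M(set-size 5) = 4599/7 = 657.000
Difference = 657.000 − 515.000 = 142.000 ms

142.0 ms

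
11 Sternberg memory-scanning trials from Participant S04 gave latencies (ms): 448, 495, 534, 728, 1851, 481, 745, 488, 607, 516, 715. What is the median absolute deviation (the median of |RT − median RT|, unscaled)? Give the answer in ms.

73 ms

Sorted: 448, 481, 488, 495, 516, 534, 607, 715, 728, 745, 1851 → median = 534
|x − 534|: 86, 39, 0, 194, 1317, 53, 211, 46, 73, 18, 181
Sorted deviations: 0, 18, 39, 46, 53, 73, 86, 181, 194, 211, 1317 → MAD = 73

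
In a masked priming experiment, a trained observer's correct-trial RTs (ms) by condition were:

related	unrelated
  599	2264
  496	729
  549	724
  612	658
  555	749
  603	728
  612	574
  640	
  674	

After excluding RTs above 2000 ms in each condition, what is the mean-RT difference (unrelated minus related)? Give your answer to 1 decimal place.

100.3 ms

unrelated: exclude 2264
M(related) = 5340/9 = 593.333
M(unrelated) = 4162/6 = 693.667
Difference = 693.667 − 593.333 = 100.333 ms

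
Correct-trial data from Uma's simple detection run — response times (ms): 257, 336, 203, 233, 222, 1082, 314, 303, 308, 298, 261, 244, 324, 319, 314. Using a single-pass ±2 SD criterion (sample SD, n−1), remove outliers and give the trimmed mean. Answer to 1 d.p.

n = 15, ΣRT = 5018, M = 334.533
Σ(x−M)² = 622825.73; s = √(622825.73/14) = 210.921
Cutoffs: 334.533 ± 2·210.921 → [-87.3, 756.4]
Outside: 1082 → excluded.
Retained (n=14): Σ = 3936, mean = 3936/14 = 281.143

281.1 ms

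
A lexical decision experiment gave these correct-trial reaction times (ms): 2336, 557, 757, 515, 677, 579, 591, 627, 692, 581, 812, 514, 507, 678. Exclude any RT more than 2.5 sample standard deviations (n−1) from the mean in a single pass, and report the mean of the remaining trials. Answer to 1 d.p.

n = 14, ΣRT = 10423, M = 744.500
Σ(x−M)² = 2838173.50; s = √(2838173.50/13) = 467.248
Cutoffs: 744.500 ± 2.5·467.248 → [-423.6, 1912.6]
Outside: 2336 → excluded.
Retained (n=13): Σ = 8087, mean = 8087/13 = 622.077

622.1 ms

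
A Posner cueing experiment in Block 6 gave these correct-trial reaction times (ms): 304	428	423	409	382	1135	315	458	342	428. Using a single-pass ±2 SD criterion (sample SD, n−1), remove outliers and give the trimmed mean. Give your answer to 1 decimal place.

n = 10, ΣRT = 4624, M = 462.400
Σ(x−M)² = 526958.40; s = √(526958.40/9) = 241.973
Cutoffs: 462.400 ± 2·241.973 → [-21.5, 946.3]
Outside: 1135 → excluded.
Retained (n=9): Σ = 3489, mean = 3489/9 = 387.667

387.7 ms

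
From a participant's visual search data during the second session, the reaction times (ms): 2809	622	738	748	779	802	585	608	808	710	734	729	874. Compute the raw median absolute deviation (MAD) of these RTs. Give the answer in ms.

Sorted: 585, 608, 622, 710, 729, 734, 738, 748, 779, 802, 808, 874, 2809 → median = 738
|x − 738|: 2071, 116, 0, 10, 41, 64, 153, 130, 70, 28, 4, 9, 136
Sorted deviations: 0, 4, 9, 10, 28, 41, 64, 70, 116, 130, 136, 153, 2071 → MAD = 64

64 ms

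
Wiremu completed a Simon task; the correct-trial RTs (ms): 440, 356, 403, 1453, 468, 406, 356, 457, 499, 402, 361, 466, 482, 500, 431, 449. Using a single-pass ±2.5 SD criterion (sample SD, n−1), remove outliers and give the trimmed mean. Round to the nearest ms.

432 ms

n = 16, ΣRT = 7929, M = 495.562
Σ(x−M)² = 1011851.94; s = √(1011851.94/15) = 259.724
Cutoffs: 495.562 ± 2.5·259.724 → [-153.7, 1144.9]
Outside: 1453 → excluded.
Retained (n=15): Σ = 6476, mean = 6476/15 = 431.733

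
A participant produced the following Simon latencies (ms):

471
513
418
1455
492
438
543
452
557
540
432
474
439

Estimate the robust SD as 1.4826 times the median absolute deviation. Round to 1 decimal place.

Sorted: 418, 432, 438, 439, 452, 471, 474, 492, 513, 540, 543, 557, 1455 → median = 474
|x − 474| sorted: 0, 3, 18, 22, 35, 36, 39, 42, 56, 66, 69, 83, 981 → MAD = 39
Robust SD ≈ 1.4826 × 39 = 57.821

57.8 ms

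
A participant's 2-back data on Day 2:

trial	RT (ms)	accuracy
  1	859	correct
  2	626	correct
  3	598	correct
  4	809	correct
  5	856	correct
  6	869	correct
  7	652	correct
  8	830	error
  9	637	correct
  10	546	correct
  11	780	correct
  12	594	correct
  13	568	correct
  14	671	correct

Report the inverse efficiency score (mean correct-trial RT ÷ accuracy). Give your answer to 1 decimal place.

Correct trials (n=13): 859, 626, 598, 809, 856, 869, 652, 637, 546, 780, 594, 568, 671
Mean correct RT = 9065/13 = 697.3077 ms
Proportion correct = 13/14
IES = 697.3077 / (13/14) = 750.947 ms

750.9 ms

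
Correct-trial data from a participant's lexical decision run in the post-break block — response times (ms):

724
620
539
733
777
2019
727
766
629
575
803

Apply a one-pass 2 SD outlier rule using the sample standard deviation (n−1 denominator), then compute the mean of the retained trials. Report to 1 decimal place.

689.3 ms

n = 11, ΣRT = 8912, M = 810.182
Σ(x−M)² = 1682495.64; s = √(1682495.64/10) = 410.182
Cutoffs: 810.182 ± 2·410.182 → [-10.2, 1630.5]
Outside: 2019 → excluded.
Retained (n=10): Σ = 6893, mean = 6893/10 = 689.300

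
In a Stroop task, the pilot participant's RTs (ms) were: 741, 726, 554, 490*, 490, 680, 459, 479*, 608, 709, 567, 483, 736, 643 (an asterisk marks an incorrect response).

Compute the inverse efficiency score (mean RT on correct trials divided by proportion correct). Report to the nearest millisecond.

719 ms

Correct trials (n=12): 741, 726, 554, 490, 680, 459, 608, 709, 567, 483, 736, 643
Mean correct RT = 7396/12 = 616.3333 ms
Proportion correct = 12/14
IES = 616.3333 / (12/14) = 719.056 ms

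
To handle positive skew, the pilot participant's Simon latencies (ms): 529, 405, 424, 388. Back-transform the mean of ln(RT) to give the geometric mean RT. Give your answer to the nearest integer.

ln(RT): 6.2710, 6.0039, 6.0497, 5.9610
Mean ln(RT) = 24.2856/4 = 6.07140
Geometric mean = exp(6.07140) = 433.29 ms

433 ms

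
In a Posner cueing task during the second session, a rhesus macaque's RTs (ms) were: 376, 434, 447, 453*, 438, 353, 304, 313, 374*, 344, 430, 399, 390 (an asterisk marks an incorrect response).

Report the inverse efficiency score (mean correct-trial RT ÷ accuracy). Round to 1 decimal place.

454.2 ms

Correct trials (n=11): 376, 434, 447, 438, 353, 304, 313, 344, 430, 399, 390
Mean correct RT = 4228/11 = 384.3636 ms
Proportion correct = 11/13
IES = 384.3636 / (11/13) = 454.248 ms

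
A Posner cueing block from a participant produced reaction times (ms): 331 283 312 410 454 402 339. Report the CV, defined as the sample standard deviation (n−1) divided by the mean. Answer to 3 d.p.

0.170

n = 7, Σ = 2531, M = 361.5714
Σ(x−M)² = 22597.714; s = √(22597.714/6) = 61.3701
CV = 61.3701 / 361.5714 = 0.16973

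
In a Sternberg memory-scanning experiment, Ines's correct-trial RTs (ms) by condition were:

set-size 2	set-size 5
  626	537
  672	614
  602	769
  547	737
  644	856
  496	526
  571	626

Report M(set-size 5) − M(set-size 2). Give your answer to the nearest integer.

72 ms

M(set-size 2) = 4158/7 = 594.000
M(set-size 5) = 4665/7 = 666.429
Difference = 666.429 − 594.000 = 72.429 ms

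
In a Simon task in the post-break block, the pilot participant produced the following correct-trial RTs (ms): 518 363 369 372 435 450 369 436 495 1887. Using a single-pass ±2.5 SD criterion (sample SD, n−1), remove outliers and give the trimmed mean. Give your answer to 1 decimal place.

n = 10, ΣRT = 5694, M = 569.400
Σ(x−M)² = 1956250.40; s = √(1956250.40/9) = 466.220
Cutoffs: 569.400 ± 2.5·466.220 → [-596.2, 1735.0]
Outside: 1887 → excluded.
Retained (n=9): Σ = 3807, mean = 3807/9 = 423.000

423.0 ms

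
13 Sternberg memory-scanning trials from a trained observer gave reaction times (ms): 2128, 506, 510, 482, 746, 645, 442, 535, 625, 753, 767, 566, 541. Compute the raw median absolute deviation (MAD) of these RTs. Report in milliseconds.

79 ms

Sorted: 442, 482, 506, 510, 535, 541, 566, 625, 645, 746, 753, 767, 2128 → median = 566
|x − 566|: 1562, 60, 56, 84, 180, 79, 124, 31, 59, 187, 201, 0, 25
Sorted deviations: 0, 25, 31, 56, 59, 60, 79, 84, 124, 180, 187, 201, 1562 → MAD = 79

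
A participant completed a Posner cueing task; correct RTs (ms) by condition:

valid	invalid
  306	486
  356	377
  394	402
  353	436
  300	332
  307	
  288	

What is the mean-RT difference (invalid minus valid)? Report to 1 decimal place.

77.5 ms

M(valid) = 2304/7 = 329.143
M(invalid) = 2033/5 = 406.600
Difference = 406.600 − 329.143 = 77.457 ms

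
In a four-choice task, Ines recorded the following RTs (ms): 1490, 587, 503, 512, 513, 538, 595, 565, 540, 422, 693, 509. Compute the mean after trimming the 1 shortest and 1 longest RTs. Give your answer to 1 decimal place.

555.5 ms

Sorted: 422, 503, 509, 512, 513, 538, 540, 565, 587, 595, 693, 1490
Drop lowest 1 (422) and highest 1 (1490)
Remaining (n=10): Σ = 5555, mean = 5555/10 = 555.500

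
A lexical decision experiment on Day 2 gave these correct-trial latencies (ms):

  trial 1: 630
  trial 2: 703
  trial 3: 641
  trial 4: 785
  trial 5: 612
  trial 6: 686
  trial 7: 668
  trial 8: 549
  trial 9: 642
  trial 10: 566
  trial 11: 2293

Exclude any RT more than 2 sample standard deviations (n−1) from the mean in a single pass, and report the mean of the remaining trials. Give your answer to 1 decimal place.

648.2 ms

n = 11, ΣRT = 8775, M = 797.727
Σ(x−M)² = 2501292.18; s = √(2501292.18/10) = 500.129
Cutoffs: 797.727 ± 2·500.129 → [-202.5, 1798.0]
Outside: 2293 → excluded.
Retained (n=10): Σ = 6482, mean = 6482/10 = 648.200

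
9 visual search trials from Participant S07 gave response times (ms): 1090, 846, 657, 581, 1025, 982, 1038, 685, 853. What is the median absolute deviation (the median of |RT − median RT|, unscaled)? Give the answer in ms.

Sorted: 581, 657, 685, 846, 853, 982, 1025, 1038, 1090 → median = 853
|x − 853|: 237, 7, 196, 272, 172, 129, 185, 168, 0
Sorted deviations: 0, 7, 129, 168, 172, 185, 196, 237, 272 → MAD = 172

172 ms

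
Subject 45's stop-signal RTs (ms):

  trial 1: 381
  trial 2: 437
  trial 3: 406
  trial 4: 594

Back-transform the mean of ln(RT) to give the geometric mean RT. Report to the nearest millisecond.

448 ms

ln(RT): 5.9428, 6.0799, 6.0064, 6.3869
Mean ln(RT) = 24.4160/4 = 6.10399
Geometric mean = exp(6.10399) = 447.64 ms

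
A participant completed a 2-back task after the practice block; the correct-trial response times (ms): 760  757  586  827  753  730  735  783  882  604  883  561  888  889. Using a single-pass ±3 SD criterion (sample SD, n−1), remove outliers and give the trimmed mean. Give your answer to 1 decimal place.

759.9 ms

n = 14, ΣRT = 10638, M = 759.857
Σ(x−M)² = 163851.71; s = √(163851.71/13) = 112.267
Cutoffs: 759.857 ± 3·112.267 → [423.1, 1096.7]
No RTs fall outside the cutoffs; all 14 retained. Mean = 10638/14 = 759.857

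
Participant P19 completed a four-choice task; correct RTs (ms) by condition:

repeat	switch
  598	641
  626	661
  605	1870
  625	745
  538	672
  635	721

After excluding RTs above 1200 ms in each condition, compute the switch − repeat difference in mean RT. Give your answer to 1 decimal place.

83.5 ms

switch: exclude 1870
M(repeat) = 3627/6 = 604.500
M(switch) = 3440/5 = 688.000
Difference = 688.000 − 604.500 = 83.500 ms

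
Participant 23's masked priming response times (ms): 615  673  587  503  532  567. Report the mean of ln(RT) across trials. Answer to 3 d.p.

ln(RT): 6.4216, 6.5117, 6.3750, 6.2206, 6.2766, 6.3404
Σ ln(RT) = 38.1460
Mean = 38.1460/6 = 6.35766

6.358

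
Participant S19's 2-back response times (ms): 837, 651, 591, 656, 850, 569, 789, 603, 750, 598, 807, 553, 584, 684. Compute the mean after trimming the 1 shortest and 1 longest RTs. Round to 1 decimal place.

676.6 ms

Sorted: 553, 569, 584, 591, 598, 603, 651, 656, 684, 750, 789, 807, 837, 850
Drop lowest 1 (553) and highest 1 (850)
Remaining (n=12): Σ = 8119, mean = 8119/12 = 676.583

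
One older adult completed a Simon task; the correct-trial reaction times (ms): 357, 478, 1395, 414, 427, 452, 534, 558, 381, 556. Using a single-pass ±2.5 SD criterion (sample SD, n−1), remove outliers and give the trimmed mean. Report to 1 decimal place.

461.9 ms

n = 10, ΣRT = 5552, M = 555.200
Σ(x−M)² = 828333.60; s = √(828333.60/9) = 303.376
Cutoffs: 555.200 ± 2.5·303.376 → [-203.2, 1313.6]
Outside: 1395 → excluded.
Retained (n=9): Σ = 4157, mean = 4157/9 = 461.889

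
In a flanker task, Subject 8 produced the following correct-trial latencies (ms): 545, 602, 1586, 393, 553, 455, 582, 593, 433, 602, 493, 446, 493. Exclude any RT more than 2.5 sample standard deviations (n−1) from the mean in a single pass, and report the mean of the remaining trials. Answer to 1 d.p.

515.8 ms

n = 13, ΣRT = 7776, M = 598.154
Σ(x−M)² = 1116143.69; s = √(1116143.69/12) = 304.979
Cutoffs: 598.154 ± 2.5·304.979 → [-164.3, 1360.6]
Outside: 1586 → excluded.
Retained (n=12): Σ = 6190, mean = 6190/12 = 515.833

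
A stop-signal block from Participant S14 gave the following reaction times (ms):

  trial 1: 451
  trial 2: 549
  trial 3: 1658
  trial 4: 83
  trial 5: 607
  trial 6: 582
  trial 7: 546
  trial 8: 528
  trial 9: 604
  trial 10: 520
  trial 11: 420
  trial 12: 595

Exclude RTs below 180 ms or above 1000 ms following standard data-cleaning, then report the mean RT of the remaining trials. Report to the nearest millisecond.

540 ms

Excluded: 83, 1658
Retained (n=10): Σ = 5402
Mean = 5402/10 = 540.2000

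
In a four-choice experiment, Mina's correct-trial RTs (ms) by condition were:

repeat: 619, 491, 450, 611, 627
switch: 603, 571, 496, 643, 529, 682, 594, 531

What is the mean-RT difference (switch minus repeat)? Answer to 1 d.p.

M(repeat) = 2798/5 = 559.600
M(switch) = 4649/8 = 581.125
Difference = 581.125 − 559.600 = 21.525 ms

21.5 ms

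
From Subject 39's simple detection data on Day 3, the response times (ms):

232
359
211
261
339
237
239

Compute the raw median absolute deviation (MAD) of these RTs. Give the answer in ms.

Sorted: 211, 232, 237, 239, 261, 339, 359 → median = 239
|x − 239|: 7, 120, 28, 22, 100, 2, 0
Sorted deviations: 0, 2, 7, 22, 28, 100, 120 → MAD = 22

22 ms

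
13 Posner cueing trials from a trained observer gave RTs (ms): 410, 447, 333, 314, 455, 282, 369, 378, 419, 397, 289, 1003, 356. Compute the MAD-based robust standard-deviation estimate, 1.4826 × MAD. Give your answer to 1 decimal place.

Sorted: 282, 289, 314, 333, 356, 369, 378, 397, 410, 419, 447, 455, 1003 → median = 378
|x − 378| sorted: 0, 9, 19, 22, 32, 41, 45, 64, 69, 77, 89, 96, 625 → MAD = 45
Robust SD ≈ 1.4826 × 45 = 66.717

66.7 ms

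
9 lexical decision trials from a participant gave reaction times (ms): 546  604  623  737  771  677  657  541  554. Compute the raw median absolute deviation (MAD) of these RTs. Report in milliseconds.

Sorted: 541, 546, 554, 604, 623, 657, 677, 737, 771 → median = 623
|x − 623|: 77, 19, 0, 114, 148, 54, 34, 82, 69
Sorted deviations: 0, 19, 34, 54, 69, 77, 82, 114, 148 → MAD = 69

69 ms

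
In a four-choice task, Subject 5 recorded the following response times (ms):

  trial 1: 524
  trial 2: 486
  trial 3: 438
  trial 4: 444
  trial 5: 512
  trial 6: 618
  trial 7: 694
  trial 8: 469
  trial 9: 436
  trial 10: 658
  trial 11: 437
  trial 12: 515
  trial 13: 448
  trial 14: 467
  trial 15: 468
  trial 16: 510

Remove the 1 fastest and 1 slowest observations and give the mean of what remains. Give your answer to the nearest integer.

Sorted: 436, 437, 438, 444, 448, 467, 468, 469, 486, 510, 512, 515, 524, 618, 658, 694
Drop lowest 1 (436) and highest 1 (694)
Remaining (n=14): Σ = 6994, mean = 6994/14 = 499.571

500 ms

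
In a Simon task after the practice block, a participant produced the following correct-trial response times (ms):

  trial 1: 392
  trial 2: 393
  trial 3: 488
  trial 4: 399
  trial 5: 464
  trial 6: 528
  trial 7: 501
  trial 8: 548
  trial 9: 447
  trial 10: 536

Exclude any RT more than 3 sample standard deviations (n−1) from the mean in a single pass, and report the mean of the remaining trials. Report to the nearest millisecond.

n = 10, ΣRT = 4696, M = 469.600
Σ(x−M)² = 32706.40; s = √(32706.40/9) = 60.283
Cutoffs: 469.600 ± 3·60.283 → [288.8, 650.4]
No RTs fall outside the cutoffs; all 10 retained. Mean = 4696/10 = 469.600

470 ms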